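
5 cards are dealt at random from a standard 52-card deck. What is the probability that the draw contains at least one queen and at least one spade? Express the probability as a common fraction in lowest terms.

There are C(52,5) = 2598960 possible draws.
By inclusion-exclusion on the complements, draws missing all queens or all spades: C(48,5) + C(39,5) − C(36,5) = 1712304 + 575757 − 376992 = 1911069.
So draws with at least one of each: 2598960 − 1911069 = 687891, probability 687891/2598960 = 229297/866320.

229297/866320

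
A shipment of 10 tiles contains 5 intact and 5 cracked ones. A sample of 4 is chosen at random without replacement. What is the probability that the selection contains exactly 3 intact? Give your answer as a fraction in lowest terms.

The sample space is all 4-subsets of the 10: C(10,4) = 210.
Selections with exactly 3 intact: choose 3 of the 5 intact and 1 of the 5 cracked, C(5,3)·C(5,1) = 10·5 = 50.
Probability = 50/210 = 5/21.

5/21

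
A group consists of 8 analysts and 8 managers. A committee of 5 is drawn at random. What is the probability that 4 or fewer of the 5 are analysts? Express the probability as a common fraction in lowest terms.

77/78

There are C(16,5) = 4368 ways to choose the 5.
The complement is exactly 5 analysts: C(8,5)·C(8,0) = 56.
Probability = 1 − 56/4368 = 4312/4368 = 77/78.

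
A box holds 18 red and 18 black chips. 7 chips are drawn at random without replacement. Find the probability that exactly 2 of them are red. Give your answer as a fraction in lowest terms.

1071/6820

Total number of selections: C(36,7) = 8347680.
Selections with exactly 2 red: choose 2 of the 18 red and 5 of the 18 black, C(18,2)·C(18,5) = 153·8568 = 1310904.
Probability = 1310904/8347680 = 1071/6820.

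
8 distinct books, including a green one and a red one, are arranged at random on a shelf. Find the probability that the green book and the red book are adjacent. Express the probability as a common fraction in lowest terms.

There are 8! = 40320 arrangements.
Treat the green book and the red book as a block: 7! arrangements of the blocks × 2 orders within the block = 2·5040 = 10080.
Probability = 10080/40320 = 1/4.

1/4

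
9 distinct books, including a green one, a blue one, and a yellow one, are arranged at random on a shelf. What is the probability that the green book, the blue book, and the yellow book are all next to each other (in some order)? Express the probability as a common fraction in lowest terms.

There are 9! = 362880 arrangements.
Treat the three as one block: 7! placements × 3! orders within the block = 5040·6 = 30240.
Probability = 30240/362880 = 1/12.

1/12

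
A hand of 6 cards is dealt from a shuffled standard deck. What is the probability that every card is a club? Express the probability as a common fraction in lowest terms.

33/391510

There are C(52,6) = 20358520 possible 6-card hands.
Hands that are all clubs: C(13,6) = 1716.
Probability = 1716/20358520 = 33/391510.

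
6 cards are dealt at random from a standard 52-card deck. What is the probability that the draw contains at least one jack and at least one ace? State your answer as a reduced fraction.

718637/5089630

There are C(52,6) = 20358520 possible draws.
By inclusion-exclusion on the complements, draws missing all jacks or all aces: C(48,6) + C(48,6) − C(44,6) = 12271512 + 12271512 − 7059052 = 17483972.
So draws with at least one of each: 20358520 − 17483972 = 2874548, probability 2874548/20358520 = 718637/5089630.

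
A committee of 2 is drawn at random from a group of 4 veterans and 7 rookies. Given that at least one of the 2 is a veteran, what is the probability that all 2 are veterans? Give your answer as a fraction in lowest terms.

3/17

Work in counts. Selections with at least one veteran: C(11,2) − C(7,2) = 55 − 21 = 34.
Of those, selections where all 2 are veterans: C(4,2) = 6.
Conditional probability = 6/34 = 3/17.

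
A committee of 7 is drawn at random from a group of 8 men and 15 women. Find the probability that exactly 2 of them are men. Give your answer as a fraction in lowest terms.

2548/7429

Total number of selections: C(23,7) = 245157.
Selections with exactly 2 men: choose 2 of the 8 men and 5 of the 15 women, C(8,2)·C(15,5) = 28·3003 = 84084.
Probability = 84084/245157 = 2548/7429.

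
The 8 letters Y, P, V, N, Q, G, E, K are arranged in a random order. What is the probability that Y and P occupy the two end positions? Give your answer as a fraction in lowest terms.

There are 8! = 40320 arrangements.
Place Y and P at the ends in 2 ways, arrange the remaining 6 in 6! = 720 ways: 2·720 = 1440.
Probability = 1440/40320 = 1/28.

1/28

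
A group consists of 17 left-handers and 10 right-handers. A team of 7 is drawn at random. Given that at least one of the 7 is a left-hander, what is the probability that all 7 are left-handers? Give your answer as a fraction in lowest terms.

Work in counts. Selections with at least one left-hander: C(27,7) − C(10,7) = 888030 − 120 = 887910.
Of those, selections where all 7 are left-handers: C(17,7) = 19448.
Conditional probability = 19448/887910 = 572/26115.

572/26115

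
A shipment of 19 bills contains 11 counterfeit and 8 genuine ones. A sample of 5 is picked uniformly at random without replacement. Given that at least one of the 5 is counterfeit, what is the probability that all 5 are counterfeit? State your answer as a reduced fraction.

21/526

Work in counts. Selections with at least one counterfeit: C(19,5) − C(8,5) = 11628 − 56 = 11572.
Of those, selections where all 5 are counterfeit: C(11,5) = 462.
Conditional probability = 462/11572 = 21/526.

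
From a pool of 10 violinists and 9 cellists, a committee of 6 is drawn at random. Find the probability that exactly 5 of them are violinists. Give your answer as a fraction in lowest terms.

The sample space is all 6-subsets of the 19: C(19,6) = 27132.
Selections with exactly 5 violinists: choose 5 of the 10 violinists and 1 of the 9 cellists, C(10,5)·C(9,1) = 252·9 = 2268.
Probability = 2268/27132 = 27/323.

27/323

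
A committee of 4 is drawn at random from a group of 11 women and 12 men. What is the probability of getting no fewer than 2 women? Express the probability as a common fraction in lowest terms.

108/161

Total selections: C(23,4) = 8855.
Count the complement (fewer than 2 women): C(11,0)·C(12,4) + C(11,1)·C(12,3) = 495 + 2420 = 2915.
Probability = 1 − 2915/8855 = 5940/8855 = 108/161.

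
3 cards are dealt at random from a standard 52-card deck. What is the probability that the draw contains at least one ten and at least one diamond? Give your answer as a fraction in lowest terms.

33/260

There are C(52,3) = 22100 possible draws.
By inclusion-exclusion on the complements, draws missing all tens or all diamonds: C(48,3) + C(39,3) − C(36,3) = 17296 + 9139 − 7140 = 19295.
So draws with at least one of each: 22100 − 19295 = 2805, probability 2805/22100 = 33/260.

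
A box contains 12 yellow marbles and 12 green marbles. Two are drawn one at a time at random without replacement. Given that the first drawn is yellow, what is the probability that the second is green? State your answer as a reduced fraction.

12/23

After removing one yellow, 23 remain: 11 yellow and 12 green.
So the probability the next is green is 12/23.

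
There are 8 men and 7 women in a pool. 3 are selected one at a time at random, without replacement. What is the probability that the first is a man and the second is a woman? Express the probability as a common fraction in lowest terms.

Multiply the conditional probabilities at each draw: 8/15 · 7/14 = 56/210 = 4/15.

4/15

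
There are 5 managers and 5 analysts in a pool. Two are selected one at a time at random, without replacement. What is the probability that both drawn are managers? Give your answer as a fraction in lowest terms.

Multiply the conditional probabilities at each draw: 5/10 · 4/9 = 20/90 = 2/9.

2/9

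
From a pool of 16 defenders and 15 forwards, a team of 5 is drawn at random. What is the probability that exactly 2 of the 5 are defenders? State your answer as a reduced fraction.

2600/8091

The sample space is all 5-subsets of the 31: C(31,5) = 169911.
Selections with exactly 2 defenders: choose 2 of the 16 defenders and 3 of the 15 forwards, C(16,2)·C(15,3) = 120·455 = 54600.
Probability = 54600/169911 = 2600/8091.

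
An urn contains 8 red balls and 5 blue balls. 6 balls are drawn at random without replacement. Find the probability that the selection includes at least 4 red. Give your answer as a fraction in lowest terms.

84/143

There are C(13,6) = 1716 ways to choose the 6.
Favorable selections (at least 4 red): C(8,4)·C(5,2) + C(8,5)·C(5,1) + C(8,6)·C(5,0) = 700 + 280 + 28 = 1008.
Probability = 1008/1716 = 84/143.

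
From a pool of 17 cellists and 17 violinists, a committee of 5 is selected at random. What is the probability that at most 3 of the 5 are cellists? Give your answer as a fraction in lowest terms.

Total selections: C(34,5) = 278256.
Count the complement (more than 3 cellists): C(17,4)·C(17,1) + C(17,5)·C(17,0) = 40460 + 6188 = 46648.
Probability = 1 − 46648/278256 = 231608/278256 = 1703/2046.

1703/2046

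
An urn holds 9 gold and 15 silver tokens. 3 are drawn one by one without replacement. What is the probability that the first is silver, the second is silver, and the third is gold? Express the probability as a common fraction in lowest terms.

315/2024

Multiply the conditional probabilities at each draw: 15/24 · 14/23 · 9/22 = 1890/12144 = 315/2024.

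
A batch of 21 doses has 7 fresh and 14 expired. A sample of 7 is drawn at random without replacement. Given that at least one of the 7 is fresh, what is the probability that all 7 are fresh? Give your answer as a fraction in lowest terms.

Work in counts. Selections with at least one fresh: C(21,7) − C(14,7) = 116280 − 3432 = 112848.
Of those, selections where all 7 are fresh: C(7,7) = 1.
Conditional probability = 1/112848.

1/112848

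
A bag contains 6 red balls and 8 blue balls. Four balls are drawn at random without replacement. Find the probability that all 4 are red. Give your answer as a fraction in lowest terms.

There are C(14,4) = 1001 possible selections.
Selections with all red: C(6,4) = 15.
Probability = 15/1001.

15/1001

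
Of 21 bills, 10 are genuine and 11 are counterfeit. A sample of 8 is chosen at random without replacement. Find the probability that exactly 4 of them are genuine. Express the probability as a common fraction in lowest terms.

Total number of selections: C(21,8) = 203490.
Selections with exactly 4 genuine: choose 4 of the 10 genuine and 4 of the 11 counterfeit, C(10,4)·C(11,4) = 210·330 = 69300.
Probability = 69300/203490 = 110/323.

110/323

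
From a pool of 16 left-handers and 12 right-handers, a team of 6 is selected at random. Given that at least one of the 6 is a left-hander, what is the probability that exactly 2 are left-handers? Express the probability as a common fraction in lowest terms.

Work in counts. Selections with at least one left-hander: C(28,6) − C(12,6) = 376740 − 924 = 375816.
Of those, selections where exactly 2 are left-handers: C(16,2)·C(12,4) = 120·495 = 59400.
Conditional probability = 59400/375816 = 2475/15659.

2475/15659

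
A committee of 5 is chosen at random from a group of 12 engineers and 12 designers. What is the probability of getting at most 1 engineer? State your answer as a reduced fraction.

51/322

There are C(24,5) = 42504 ways to choose the 5.
Favorable selections (at most 1 engineer): C(12,0)·C(12,5) + C(12,1)·C(12,4) = 792 + 5940 = 6732.
Probability = 6732/42504 = 51/322.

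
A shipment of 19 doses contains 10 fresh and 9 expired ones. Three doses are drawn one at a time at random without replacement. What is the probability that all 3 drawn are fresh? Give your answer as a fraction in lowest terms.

Multiply the conditional probabilities at each draw: 10/19 · 9/18 · 8/17 = 720/5814 = 40/323.

40/323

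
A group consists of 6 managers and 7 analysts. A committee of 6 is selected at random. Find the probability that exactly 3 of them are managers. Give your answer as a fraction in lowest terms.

There are C(13,6) = 1716 ways to choose 6 from 13.
Selections with exactly 3 managers: choose 3 of the 6 managers and 3 of the 7 analysts, C(6,3)·C(7,3) = 20·35 = 700.
Probability = 700/1716 = 175/429.

175/429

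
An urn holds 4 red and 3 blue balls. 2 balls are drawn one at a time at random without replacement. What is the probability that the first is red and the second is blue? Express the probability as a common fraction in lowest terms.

Multiply the conditional probabilities at each draw: 4/7 · 3/6 = 12/42 = 2/7.

2/7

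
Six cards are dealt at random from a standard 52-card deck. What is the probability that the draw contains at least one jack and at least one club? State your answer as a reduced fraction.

6772177/20358520

There are C(52,6) = 20358520 possible draws.
By inclusion-exclusion on the complements, draws missing all jacks or all clubs: C(48,6) + C(39,6) − C(36,6) = 12271512 + 3262623 − 1947792 = 13586343.
So draws with at least one of each: 20358520 − 13586343 = 6772177, probability 6772177/20358520.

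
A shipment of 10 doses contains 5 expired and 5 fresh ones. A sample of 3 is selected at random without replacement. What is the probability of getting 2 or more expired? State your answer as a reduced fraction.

There are C(10,3) = 120 ways to choose the 3.
Favorable selections (2 or more expired): C(5,2)·C(5,1) + C(5,3)·C(5,0) = 50 + 10 = 60.
Probability = 60/120 = 1/2.

1/2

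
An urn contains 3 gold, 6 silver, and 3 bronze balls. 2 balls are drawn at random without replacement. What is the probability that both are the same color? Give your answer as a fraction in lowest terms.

There are C(12,2) = 66 ways to draw 2 balls.
All same color: C(3,2) + C(6,2) + C(3,2) = 3 + 15 + 3 = 21.
Probability = 21/66 = 7/22.

7/22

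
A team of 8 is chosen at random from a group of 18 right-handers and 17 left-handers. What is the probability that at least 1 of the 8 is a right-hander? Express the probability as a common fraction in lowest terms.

12573/12586

Total selections: C(35,8) = 23535820.
The complement is all 8 are left-handers: C(17,8) = 24310.
Probability = 1 − 24310/23535820 = 23511510/23535820 = 12573/12586.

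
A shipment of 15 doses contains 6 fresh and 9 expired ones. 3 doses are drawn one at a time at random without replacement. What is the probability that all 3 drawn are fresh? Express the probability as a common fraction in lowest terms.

4/91

Multiply the conditional probabilities at each draw: 6/15 · 5/14 · 4/13 = 120/2730 = 4/91.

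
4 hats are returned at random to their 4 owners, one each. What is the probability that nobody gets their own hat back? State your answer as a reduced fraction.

There are 4! = 24 assignments.
By inclusion-exclusion, assignments with no fixed points: C(4,0)·4! − C(4,1)·3! + C(4,2)·2! − C(4,3)·1! + C(4,4)·0! = 9.
Probability = 9/24 = 3/8.

3/8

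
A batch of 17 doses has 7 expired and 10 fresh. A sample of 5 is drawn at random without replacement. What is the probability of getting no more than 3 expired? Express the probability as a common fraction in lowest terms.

There are C(17,5) = 6188 ways to choose the 5.
Count the complement (more than 3 expired): C(7,4)·C(10,1) + C(7,5)·C(10,0) = 350 + 21 = 371.
Probability = 1 − 371/6188 = 5817/6188 = 831/884.

831/884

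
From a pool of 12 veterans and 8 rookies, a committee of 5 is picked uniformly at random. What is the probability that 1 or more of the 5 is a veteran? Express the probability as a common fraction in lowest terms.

There are C(20,5) = 15504 ways to choose the 5.
The complement is all 5 are rookies: C(8,5) = 56.
Probability = 1 − 56/15504 = 15448/15504 = 1931/1938.

1931/1938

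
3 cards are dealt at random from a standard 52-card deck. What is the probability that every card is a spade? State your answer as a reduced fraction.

There are C(52,3) = 22100 possible 3-card hands.
Hands that are all spades: C(13,3) = 286.
Probability = 286/22100 = 11/850.

11/850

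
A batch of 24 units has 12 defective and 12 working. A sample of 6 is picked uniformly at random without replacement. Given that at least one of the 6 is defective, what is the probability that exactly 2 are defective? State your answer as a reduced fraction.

1485/6076

Work in counts. Selections with at least one defective: C(24,6) − C(12,6) = 134596 − 924 = 133672.
Of those, selections where exactly 2 are defective: C(12,2)·C(12,4) = 66·495 = 32670.
Conditional probability = 32670/133672 = 1485/6076.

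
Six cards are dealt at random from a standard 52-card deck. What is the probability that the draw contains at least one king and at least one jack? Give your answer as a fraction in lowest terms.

There are C(52,6) = 20358520 possible draws.
By inclusion-exclusion on the complements, draws missing all kings or all jacks: C(48,6) + C(48,6) − C(44,6) = 12271512 + 12271512 − 7059052 = 17483972.
So draws with at least one of each: 20358520 − 17483972 = 2874548, probability 2874548/20358520 = 718637/5089630.

718637/5089630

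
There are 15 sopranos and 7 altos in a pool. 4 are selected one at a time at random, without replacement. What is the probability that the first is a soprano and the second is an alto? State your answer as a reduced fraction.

5/22

Multiply the conditional probabilities at each draw: 15/22 · 7/21 = 105/462 = 5/22.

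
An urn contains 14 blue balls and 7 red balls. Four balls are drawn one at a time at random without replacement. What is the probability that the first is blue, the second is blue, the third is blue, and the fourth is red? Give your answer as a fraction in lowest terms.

91/855

Multiply the conditional probabilities at each draw: 14/21 · 13/20 · 12/19 · 7/18 = 15288/143640 = 91/855.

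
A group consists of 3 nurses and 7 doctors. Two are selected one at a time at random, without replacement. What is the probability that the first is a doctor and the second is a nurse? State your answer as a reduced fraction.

Multiply the conditional probabilities at each draw: 7/10 · 3/9 = 21/90 = 7/30.

7/30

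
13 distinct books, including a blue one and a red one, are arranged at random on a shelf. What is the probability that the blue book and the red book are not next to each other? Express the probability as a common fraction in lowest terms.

There are 13! = 6227020800 arrangements.
Arrangements with the blue book and the red book adjacent: 2·12! = 958003200.
So not adjacent: 6227020800 − 958003200 = 5269017600, probability 5269017600/6227020800 = 11/13.

11/13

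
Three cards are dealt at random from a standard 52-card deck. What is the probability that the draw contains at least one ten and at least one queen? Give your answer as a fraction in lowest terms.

188/5525

There are C(52,3) = 22100 possible draws.
By inclusion-exclusion on the complements, draws missing all tens or all queens: C(48,3) + C(48,3) − C(44,3) = 17296 + 17296 − 13244 = 21348.
So draws with at least one of each: 22100 − 21348 = 752, probability 752/22100 = 188/5525.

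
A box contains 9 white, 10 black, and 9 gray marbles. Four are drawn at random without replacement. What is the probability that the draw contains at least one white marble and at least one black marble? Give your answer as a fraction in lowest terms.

There are C(28,4) = 20475 possible draws.
By inclusion-exclusion on the complements, draws missing all white or all black: C(19,4) + C(18,4) − C(9,4) = 3876 + 3060 − 126 = 6810.
So draws with at least one of each: 20475 − 6810 = 13665, probability 13665/20475 = 911/1365.

911/1365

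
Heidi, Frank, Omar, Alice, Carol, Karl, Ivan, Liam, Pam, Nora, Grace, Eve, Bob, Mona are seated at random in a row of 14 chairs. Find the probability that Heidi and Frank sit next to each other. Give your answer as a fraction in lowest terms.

There are 14! = 87178291200 arrangements.
Treat Heidi and Frank as a block: 13! arrangements of the blocks × 2 orders within the block = 2·6227020800 = 12454041600.
Probability = 12454041600/87178291200 = 1/7.

1/7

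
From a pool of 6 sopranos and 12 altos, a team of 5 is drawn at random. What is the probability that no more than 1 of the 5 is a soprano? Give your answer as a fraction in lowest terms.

There are C(18,5) = 8568 ways to choose the 5.
Favorable selections (no more than 1 soprano): C(6,0)·C(12,5) + C(6,1)·C(12,4) = 792 + 2970 = 3762.
Probability = 3762/8568 = 209/476.

209/476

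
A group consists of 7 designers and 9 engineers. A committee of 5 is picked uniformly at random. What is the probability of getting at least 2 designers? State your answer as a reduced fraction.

10/13

Total selections: C(16,5) = 4368.
Count the complement (fewer than 2 designers): C(7,0)·C(9,5) + C(7,1)·C(9,4) = 126 + 882 = 1008.
Probability = 1 − 1008/4368 = 3360/4368 = 10/13.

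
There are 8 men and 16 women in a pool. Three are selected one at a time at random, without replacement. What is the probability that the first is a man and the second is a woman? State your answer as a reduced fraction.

16/69

Multiply the conditional probabilities at each draw: 8/24 · 16/23 = 128/552 = 16/69.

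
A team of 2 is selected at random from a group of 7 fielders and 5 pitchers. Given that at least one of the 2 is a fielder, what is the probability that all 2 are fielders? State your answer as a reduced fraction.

3/8

Work in counts. Selections with at least one fielder: C(12,2) − C(5,2) = 66 − 10 = 56.
Of those, selections where all 2 are fielders: C(7,2) = 21.
Conditional probability = 21/56 = 3/8.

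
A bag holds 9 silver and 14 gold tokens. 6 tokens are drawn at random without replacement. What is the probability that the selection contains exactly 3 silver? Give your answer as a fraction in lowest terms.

1456/4807

Total number of selections: C(23,6) = 100947.
Selections with exactly 3 silver: choose 3 of the 9 silver and 3 of the 14 gold, C(9,3)·C(14,3) = 84·364 = 30576.
Probability = 30576/100947 = 1456/4807.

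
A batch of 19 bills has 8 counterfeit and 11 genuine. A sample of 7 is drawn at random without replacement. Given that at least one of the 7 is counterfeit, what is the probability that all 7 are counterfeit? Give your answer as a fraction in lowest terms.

4/25029

Work in counts. Selections with at least one counterfeit: C(19,7) − C(11,7) = 50388 − 330 = 50058.
Of those, selections where all 7 are counterfeit: C(8,7) = 8.
Conditional probability = 8/50058 = 4/25029.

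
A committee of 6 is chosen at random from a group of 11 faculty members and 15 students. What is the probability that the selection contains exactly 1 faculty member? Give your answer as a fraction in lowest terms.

33/230

Total number of selections: C(26,6) = 230230.
Selections with exactly 1 faculty member: choose 1 of the 11 faculty members and 5 of the 15 students, C(11,1)·C(15,5) = 11·3003 = 33033.
Probability = 33033/230230 = 33/230.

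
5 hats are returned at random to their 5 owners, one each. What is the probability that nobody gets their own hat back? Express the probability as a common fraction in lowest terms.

11/30

There are 5! = 120 assignments.
By inclusion-exclusion, assignments with no fixed points: C(5,0)·5! − C(5,1)·4! + C(5,2)·3! − C(5,3)·2! + C(5,4)·1! − C(5,5)·0! = 44.
Probability = 44/120 = 11/30.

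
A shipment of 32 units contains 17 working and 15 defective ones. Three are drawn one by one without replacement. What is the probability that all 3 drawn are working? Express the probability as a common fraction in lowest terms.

17/124

Multiply the conditional probabilities at each draw: 17/32 · 16/31 · 15/30 = 4080/29760 = 17/124.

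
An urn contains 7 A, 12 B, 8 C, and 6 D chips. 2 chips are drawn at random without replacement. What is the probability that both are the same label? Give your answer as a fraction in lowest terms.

65/264

There are C(33,2) = 528 ways to draw 2 chips.
All same label: C(7,2) + C(12,2) + C(8,2) + C(6,2) = 21 + 66 + 28 + 15 = 130.
Probability = 130/528 = 65/264.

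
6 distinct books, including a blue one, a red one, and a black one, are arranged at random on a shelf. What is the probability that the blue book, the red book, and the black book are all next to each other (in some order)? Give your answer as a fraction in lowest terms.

There are 6! = 720 arrangements.
Treat the three as one block: 4! placements × 3! orders within the block = 24·6 = 144.
Probability = 144/720 = 1/5.

1/5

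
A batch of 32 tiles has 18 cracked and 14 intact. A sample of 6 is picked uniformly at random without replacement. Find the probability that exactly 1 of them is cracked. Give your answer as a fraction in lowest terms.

There are C(32,6) = 906192 ways to choose 6 from 32.
Selections with exactly 1 cracked: choose 1 of the 18 cracked and 5 of the 14 intact, C(18,1)·C(14,5) = 18·2002 = 36036.
Probability = 36036/906192 = 143/3596.

143/3596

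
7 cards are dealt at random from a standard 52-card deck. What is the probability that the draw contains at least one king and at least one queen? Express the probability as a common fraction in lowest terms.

There are C(52,7) = 133784560 possible draws.
By inclusion-exclusion on the complements, draws missing all kings or all queens: C(48,7) + C(48,7) − C(44,7) = 73629072 + 73629072 − 38320568 = 108937576.
So draws with at least one of each: 133784560 − 108937576 = 24846984, probability 24846984/133784560 = 3105873/16723070.

3105873/16723070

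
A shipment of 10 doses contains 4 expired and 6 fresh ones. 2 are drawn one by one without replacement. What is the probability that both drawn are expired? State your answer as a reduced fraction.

Multiply the conditional probabilities at each draw: 4/10 · 3/9 = 12/90 = 2/15.

2/15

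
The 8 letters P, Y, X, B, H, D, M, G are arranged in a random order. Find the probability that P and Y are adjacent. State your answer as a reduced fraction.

1/4

There are 8! = 40320 arrangements.
Treat P and Y as a block: 7! arrangements of the blocks × 2 orders within the block = 2·5040 = 10080.
Probability = 10080/40320 = 1/4.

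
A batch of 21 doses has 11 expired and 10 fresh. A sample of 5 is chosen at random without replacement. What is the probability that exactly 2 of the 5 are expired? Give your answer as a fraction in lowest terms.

2200/6783

The sample space is all 5-subsets of the 21: C(21,5) = 20349.
Selections with exactly 2 expired: choose 2 of the 11 expired and 3 of the 10 fresh, C(11,2)·C(10,3) = 55·120 = 6600.
Probability = 6600/20349 = 2200/6783.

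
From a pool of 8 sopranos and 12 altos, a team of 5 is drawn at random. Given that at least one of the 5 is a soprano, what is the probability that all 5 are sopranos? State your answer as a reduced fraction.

Work in counts. Selections with at least one soprano: C(20,5) − C(12,5) = 15504 − 792 = 14712.
Of those, selections where all 5 are sopranos: C(8,5) = 56.
Conditional probability = 56/14712 = 7/1839.

7/1839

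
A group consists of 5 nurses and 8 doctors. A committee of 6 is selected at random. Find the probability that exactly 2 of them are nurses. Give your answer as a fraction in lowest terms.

There are C(13,6) = 1716 ways to choose 6 from 13.
Selections with exactly 2 nurses: choose 2 of the 5 nurses and 4 of the 8 doctors, C(5,2)·C(8,4) = 10·70 = 700.
Probability = 700/1716 = 175/429.

175/429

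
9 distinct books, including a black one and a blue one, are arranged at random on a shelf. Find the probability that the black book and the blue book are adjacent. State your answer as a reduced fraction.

2/9

There are 9! = 362880 arrangements.
Treat the black book and the blue book as a block: 8! arrangements of the blocks × 2 orders within the block = 2·40320 = 80640.
Probability = 80640/362880 = 2/9.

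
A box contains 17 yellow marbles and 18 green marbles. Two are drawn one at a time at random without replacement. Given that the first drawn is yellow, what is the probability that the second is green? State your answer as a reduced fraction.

9/17

After removing one yellow, 34 remain: 16 yellow and 18 green.
So the probability the next is green is 18/34 = 9/17.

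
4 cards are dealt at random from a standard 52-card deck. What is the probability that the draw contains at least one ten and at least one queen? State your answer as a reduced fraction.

There are C(52,4) = 270725 possible draws.
By inclusion-exclusion on the complements, draws missing all tens or all queens: C(48,4) + C(48,4) − C(44,4) = 194580 + 194580 − 135751 = 253409.
So draws with at least one of each: 270725 − 253409 = 17316, probability 17316/270725 = 1332/20825.

1332/20825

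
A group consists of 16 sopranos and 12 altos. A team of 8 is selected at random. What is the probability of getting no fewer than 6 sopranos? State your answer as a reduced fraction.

226/1035

Total selections: C(28,8) = 3108105.
Favorable selections (no fewer than 6 sopranos): C(16,6)·C(12,2) + C(16,7)·C(12,1) + C(16,8)·C(12,0) = 528528 + 137280 + 12870 = 678678.
Probability = 678678/3108105 = 226/1035.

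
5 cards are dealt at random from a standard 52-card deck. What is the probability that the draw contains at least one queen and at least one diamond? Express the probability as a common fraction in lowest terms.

There are C(52,5) = 2598960 possible draws.
By inclusion-exclusion on the complements, draws missing all queens or all diamonds: C(48,5) + C(39,5) − C(36,5) = 1712304 + 575757 − 376992 = 1911069.
So draws with at least one of each: 2598960 − 1911069 = 687891, probability 687891/2598960 = 229297/866320.

229297/866320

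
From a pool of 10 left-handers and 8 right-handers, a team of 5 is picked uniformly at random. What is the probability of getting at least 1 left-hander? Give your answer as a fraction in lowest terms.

152/153

Total selections: C(18,5) = 8568.
Favorable selections (at least 1 left-hander): C(10,1)·C(8,4) + C(10,2)·C(8,3) + C(10,3)·C(8,2) + C(10,4)·C(8,1) + C(10,5)·C(8,0) = 700 + 2520 + 3360 + 1680 + 252 = 8512.
Probability = 8512/8568 = 152/153.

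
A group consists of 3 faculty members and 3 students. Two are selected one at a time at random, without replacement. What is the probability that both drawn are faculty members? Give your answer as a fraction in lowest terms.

1/5

Multiply the conditional probabilities at each draw: 3/6 · 2/5 = 6/30 = 1/5.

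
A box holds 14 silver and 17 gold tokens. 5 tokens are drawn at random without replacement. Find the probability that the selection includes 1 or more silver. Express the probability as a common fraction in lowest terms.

Total selections: C(31,5) = 169911.
The complement is all 5 are gold: C(17,5) = 6188.
Probability = 1 − 6188/169911 = 163723/169911 = 23389/24273.

23389/24273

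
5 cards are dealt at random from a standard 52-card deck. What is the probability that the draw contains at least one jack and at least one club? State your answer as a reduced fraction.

229297/866320

There are C(52,5) = 2598960 possible draws.
By inclusion-exclusion on the complements, draws missing all jacks or all clubs: C(48,5) + C(39,5) − C(36,5) = 1712304 + 575757 − 376992 = 1911069.
So draws with at least one of each: 2598960 − 1911069 = 687891, probability 687891/2598960 = 229297/866320.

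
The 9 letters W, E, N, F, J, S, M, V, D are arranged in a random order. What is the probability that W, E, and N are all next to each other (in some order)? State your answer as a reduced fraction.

1/12

There are 9! = 362880 arrangements.
Treat the three as one block: 7! placements × 3! orders within the block = 5040·6 = 30240.
Probability = 30240/362880 = 1/12.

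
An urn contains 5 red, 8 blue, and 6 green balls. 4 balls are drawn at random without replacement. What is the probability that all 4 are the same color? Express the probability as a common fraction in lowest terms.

15/646

There are C(19,4) = 3876 ways to draw 4 balls.
All same color: C(5,4) + C(8,4) + C(6,4) = 5 + 70 + 15 = 90.
Probability = 90/3876 = 15/646.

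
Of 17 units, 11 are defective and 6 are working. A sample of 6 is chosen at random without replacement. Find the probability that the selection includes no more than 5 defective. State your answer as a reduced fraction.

851/884

Total selections: C(17,6) = 12376.
Favorable selections (no more than 5 defective): C(11,0)·C(6,6) + C(11,1)·C(6,5) + C(11,2)·C(6,4) + C(11,3)·C(6,3) + C(11,4)·C(6,2) + C(11,5)·C(6,1) = 1 + 66 + 825 + 3300 + 4950 + 2772 = 11914.
Probability = 11914/12376 = 851/884.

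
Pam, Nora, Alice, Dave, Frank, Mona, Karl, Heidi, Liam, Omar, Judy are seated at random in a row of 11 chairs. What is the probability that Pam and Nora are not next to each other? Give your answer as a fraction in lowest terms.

9/11

There are 11! = 39916800 arrangements.
Arrangements with Pam and Nora adjacent: 2·10! = 7257600.
So not adjacent: 39916800 − 7257600 = 32659200, probability 32659200/39916800 = 9/11.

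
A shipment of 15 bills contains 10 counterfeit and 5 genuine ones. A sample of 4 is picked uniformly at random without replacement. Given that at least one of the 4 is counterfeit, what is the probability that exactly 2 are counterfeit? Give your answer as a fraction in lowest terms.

45/136

Work in counts. Selections with at least one counterfeit: C(15,4) − C(5,4) = 1365 − 5 = 1360.
Of those, selections where exactly 2 are counterfeit: C(10,2)·C(5,2) = 45·10 = 450.
Conditional probability = 450/1360 = 45/136.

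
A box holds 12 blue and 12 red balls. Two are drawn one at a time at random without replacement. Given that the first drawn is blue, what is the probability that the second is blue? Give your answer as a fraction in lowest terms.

After removing one blue, 23 remain: 11 blue and 12 red.
So the probability the next is blue is 11/23.

11/23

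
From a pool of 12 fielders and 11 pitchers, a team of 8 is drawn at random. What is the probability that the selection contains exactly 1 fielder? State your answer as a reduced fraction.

60/7429

The sample space is all 8-subsets of the 23: C(23,8) = 490314.
Selections with exactly 1 fielder: choose 1 of the 12 fielders and 7 of the 11 pitchers, C(12,1)·C(11,7) = 12·330 = 3960.
Probability = 3960/490314 = 60/7429.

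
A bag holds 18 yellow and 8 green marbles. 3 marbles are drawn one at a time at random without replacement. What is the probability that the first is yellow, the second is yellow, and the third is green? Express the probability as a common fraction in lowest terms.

Multiply the conditional probabilities at each draw: 18/26 · 17/25 · 8/24 = 2448/15600 = 51/325.

51/325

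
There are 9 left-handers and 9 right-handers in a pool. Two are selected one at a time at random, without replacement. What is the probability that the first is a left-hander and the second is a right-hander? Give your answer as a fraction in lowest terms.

Multiply the conditional probabilities at each draw: 9/18 · 9/17 = 81/306 = 9/34.

9/34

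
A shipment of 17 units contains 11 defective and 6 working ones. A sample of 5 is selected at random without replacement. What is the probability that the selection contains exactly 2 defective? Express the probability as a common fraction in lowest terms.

275/1547

The sample space is all 5-subsets of the 17: C(17,5) = 6188.
Selections with exactly 2 defective: choose 2 of the 11 defective and 3 of the 6 working, C(11,2)·C(6,3) = 55·20 = 1100.
Probability = 1100/6188 = 275/1547.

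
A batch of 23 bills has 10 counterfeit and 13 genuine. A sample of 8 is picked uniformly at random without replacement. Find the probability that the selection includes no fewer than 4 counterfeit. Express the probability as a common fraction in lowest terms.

7279/14858

There are C(23,8) = 490314 ways to choose the 8.
Favorable selections (no fewer than 4 counterfeit): C(10,4)·C(13,4) + C(10,5)·C(13,3) + C(10,6)·C(13,2) + C(10,7)·C(13,1) + C(10,8)·C(13,0) = 150150 + 72072 + 16380 + 1560 + 45 = 240207.
Probability = 240207/490314 = 7279/14858.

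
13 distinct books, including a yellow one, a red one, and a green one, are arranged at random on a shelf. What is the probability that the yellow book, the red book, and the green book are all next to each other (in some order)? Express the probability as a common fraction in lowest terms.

There are 13! = 6227020800 arrangements.
Treat the three as one block: 11! placements × 3! orders within the block = 39916800·6 = 239500800.
Probability = 239500800/6227020800 = 1/26.

1/26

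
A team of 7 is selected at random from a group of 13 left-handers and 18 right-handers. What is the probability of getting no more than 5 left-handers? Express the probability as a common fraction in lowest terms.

66589/67425

There are C(31,7) = 2629575 ways to choose the 7.
Count the complement (more than 5 left-handers): C(13,6)·C(18,1) + C(13,7)·C(18,0) = 30888 + 1716 = 32604.
Probability = 1 − 32604/2629575 = 2596971/2629575 = 66589/67425.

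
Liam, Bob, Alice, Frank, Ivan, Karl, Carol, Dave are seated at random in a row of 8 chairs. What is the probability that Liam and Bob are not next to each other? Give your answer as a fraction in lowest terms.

There are 8! = 40320 arrangements.
Arrangements with Liam and Bob adjacent: 2·7! = 10080.
So not adjacent: 40320 − 10080 = 30240, probability 30240/40320 = 3/4.

3/4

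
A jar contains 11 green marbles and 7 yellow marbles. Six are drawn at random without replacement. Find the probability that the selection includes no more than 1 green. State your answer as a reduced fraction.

There are C(18,6) = 18564 ways to choose the 6.
Favorable selections (no more than 1 green): C(11,0)·C(7,6) + C(11,1)·C(7,5) = 7 + 231 = 238.
Probability = 238/18564 = 1/78.

1/78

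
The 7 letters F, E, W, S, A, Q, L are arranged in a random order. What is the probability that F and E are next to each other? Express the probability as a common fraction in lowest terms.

There are 7! = 5040 arrangements.
Treat F and E as a block: 6! arrangements of the blocks × 2 orders within the block = 2·720 = 1440.
Probability = 1440/5040 = 2/7.

2/7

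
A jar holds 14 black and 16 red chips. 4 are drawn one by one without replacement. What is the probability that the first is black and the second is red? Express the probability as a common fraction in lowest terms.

Multiply the conditional probabilities at each draw: 14/30 · 16/29 = 224/870 = 112/435.

112/435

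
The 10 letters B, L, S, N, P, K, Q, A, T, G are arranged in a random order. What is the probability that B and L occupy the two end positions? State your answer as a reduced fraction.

1/45

There are 10! = 3628800 arrangements.
Place B and L at the ends in 2 ways, arrange the remaining 8 in 8! = 40320 ways: 2·40320 = 80640.
Probability = 80640/3628800 = 1/45.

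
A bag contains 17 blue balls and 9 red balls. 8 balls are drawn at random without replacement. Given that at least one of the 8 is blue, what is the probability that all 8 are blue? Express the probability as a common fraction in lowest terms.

Work in counts. Selections with at least one blue: C(26,8) − C(9,8) = 1562275 − 9 = 1562266.
Of those, selections where all 8 are blue: C(17,8) = 24310.
Conditional probability = 24310/1562266 = 715/45949.

715/45949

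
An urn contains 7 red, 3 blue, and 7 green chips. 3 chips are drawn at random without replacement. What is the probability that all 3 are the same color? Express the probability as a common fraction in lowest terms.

There are C(17,3) = 680 ways to draw 3 chips.
All same color: C(7,3) + C(3,3) + C(7,3) = 35 + 1 + 35 = 71.
Probability = 71/680.

71/680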